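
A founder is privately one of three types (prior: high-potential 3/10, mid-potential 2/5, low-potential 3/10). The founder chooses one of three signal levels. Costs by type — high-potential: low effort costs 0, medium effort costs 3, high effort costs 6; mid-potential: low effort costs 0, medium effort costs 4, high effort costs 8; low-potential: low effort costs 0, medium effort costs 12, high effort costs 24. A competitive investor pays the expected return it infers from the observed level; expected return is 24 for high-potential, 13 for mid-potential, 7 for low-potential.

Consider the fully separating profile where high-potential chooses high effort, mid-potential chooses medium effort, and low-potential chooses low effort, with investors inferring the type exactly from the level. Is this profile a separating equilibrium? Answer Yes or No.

No

Separating valuations: high effort → 24, medium effort → 13, low effort → 7.
high-potential (assigned high effort): low effort: 7 − 0 = 7; medium effort: 13 − 3 = 10; high effort: 24 − 6 = 18. high-potential stays.
mid-potential (assigned medium effort): low effort: 7 − 0 = 7; medium effort: 13 − 4 = 9; high effort: 24 − 8 = 16. mid-potential prefers high effort.
low-potential (assigned low effort): low effort: 7 − 0 = 7; medium effort: 13 − 12 = 1; high effort: 24 − 24 = 0. low-potential stays.
At least one type deviates; the separating profile fails.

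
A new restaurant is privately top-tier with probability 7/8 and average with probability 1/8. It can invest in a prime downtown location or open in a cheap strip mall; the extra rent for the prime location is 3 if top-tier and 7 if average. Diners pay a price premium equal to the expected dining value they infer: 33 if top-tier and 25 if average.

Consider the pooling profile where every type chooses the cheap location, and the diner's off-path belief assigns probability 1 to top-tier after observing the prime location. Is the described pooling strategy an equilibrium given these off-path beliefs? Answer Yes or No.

Yes

On path, the diner holds the prior and pays 7/8·33 + 1/8·25 = 32. Off path (the prime location), believing top-tier, it pays 33.
top-tier: the cheap location nets 32; the prime location nets 33 − 3 = 30. top-tier stays.
average: the cheap location nets 32; the prime location nets 33 − 7 = 26. average stays.
No type deviates, so pooling is sustained.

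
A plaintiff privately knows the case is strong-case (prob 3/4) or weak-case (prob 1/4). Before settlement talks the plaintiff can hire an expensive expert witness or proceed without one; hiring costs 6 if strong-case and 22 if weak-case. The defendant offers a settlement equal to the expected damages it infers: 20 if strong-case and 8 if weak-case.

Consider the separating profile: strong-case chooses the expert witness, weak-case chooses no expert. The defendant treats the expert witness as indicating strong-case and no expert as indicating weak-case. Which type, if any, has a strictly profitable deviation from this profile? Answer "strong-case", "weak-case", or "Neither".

The expert witness pays 20; no expert pays 8.
strong-case: assigned the expert witness, nets 20 − 6 = 14; deviating to no expert nets 8.
weak-case: assigned no expert, nets 8; deviating to the expert witness nets 20 − 22 = -2.
Both types strictly prefer their assigned action; no profitable deviation.

Neither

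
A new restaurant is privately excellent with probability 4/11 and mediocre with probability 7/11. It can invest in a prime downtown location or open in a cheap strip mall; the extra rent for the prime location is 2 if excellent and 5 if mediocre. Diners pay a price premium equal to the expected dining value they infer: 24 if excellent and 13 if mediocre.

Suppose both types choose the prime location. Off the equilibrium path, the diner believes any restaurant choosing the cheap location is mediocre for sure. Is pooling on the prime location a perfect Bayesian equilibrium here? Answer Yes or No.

No

On path, the diner holds the prior and pays 4/11·24 + 7/11·13 = 17. Off path (the cheap location), believing mediocre, it pays 13.
excellent: the prime location nets 17 − 2 = 15; the cheap location nets 13. excellent stays.
mediocre: the prime location nets 17 − 5 = 12; the cheap location nets 13. mediocre would deviate.
A type deviates, so pooling fails.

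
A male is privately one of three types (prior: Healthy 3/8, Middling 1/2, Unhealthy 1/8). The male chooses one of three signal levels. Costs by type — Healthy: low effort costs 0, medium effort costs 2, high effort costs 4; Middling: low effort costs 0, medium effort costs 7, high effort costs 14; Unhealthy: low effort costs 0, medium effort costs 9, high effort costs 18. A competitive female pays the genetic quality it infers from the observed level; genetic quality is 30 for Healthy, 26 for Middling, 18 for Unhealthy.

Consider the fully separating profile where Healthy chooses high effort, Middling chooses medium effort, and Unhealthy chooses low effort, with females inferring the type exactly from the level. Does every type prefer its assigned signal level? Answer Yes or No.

Yes

Separating mating payoffs: high effort → 30, medium effort → 26, low effort → 18.
Healthy (assigned high effort): low effort: 18 − 0 = 18; medium effort: 26 − 2 = 24; high effort: 30 − 4 = 26. Healthy stays.
Middling (assigned medium effort): low effort: 18 − 0 = 18; medium effort: 26 − 7 = 19; high effort: 30 − 14 = 16. Middling stays.
Unhealthy (assigned low effort): low effort: 18 − 0 = 18; medium effort: 26 − 9 = 17; high effort: 30 − 18 = 12. Unhealthy stays.
Every type prefers its assigned level; separation holds.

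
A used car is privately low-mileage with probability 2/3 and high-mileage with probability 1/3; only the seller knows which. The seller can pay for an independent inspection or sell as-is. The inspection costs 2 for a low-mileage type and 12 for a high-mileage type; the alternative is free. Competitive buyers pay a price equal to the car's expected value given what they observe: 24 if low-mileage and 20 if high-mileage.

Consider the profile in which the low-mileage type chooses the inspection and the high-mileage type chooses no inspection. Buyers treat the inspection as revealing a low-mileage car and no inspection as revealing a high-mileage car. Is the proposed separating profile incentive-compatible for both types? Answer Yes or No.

Under these beliefs, the inspection earns price 24 and no inspection earns price 20.
low-mileage: the inspection nets 24 − 2 = 22; no inspection nets 20. low-mileage prefers the inspection.
high-mileage: the inspection nets 24 − 12 = 12; no inspection nets 20. high-mileage prefers no inspection.
Neither type deviates, so the separating profile is an equilibrium.

Yes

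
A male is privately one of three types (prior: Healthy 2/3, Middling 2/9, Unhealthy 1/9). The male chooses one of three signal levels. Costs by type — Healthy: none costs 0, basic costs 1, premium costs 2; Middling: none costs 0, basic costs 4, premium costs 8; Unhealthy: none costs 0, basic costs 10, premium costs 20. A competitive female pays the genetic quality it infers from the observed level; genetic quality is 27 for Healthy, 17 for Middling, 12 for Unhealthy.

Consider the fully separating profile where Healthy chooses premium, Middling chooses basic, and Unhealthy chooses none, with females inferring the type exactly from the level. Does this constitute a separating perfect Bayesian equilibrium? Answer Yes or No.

Separating mating payoffs: premium → 27, basic → 17, none → 12.
Healthy (assigned premium): none: 12 − 0 = 12; basic: 17 − 1 = 16; premium: 27 − 2 = 25. Healthy stays.
Middling (assigned basic): none: 12 − 0 = 12; basic: 17 − 4 = 13; premium: 27 − 8 = 19. Middling prefers premium.
Unhealthy (assigned none): none: 12 − 0 = 12; basic: 17 − 10 = 7; premium: 27 − 20 = 7. Unhealthy stays.
At least one type deviates; the separating profile fails.

No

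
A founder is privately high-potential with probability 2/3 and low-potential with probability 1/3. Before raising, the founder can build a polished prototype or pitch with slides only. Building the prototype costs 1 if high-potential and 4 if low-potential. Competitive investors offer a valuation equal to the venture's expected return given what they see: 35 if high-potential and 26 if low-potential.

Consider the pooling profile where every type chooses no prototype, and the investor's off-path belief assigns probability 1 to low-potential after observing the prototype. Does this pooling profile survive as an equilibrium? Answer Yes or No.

Yes

On path, the investor holds the prior and pays 2/3·35 + 1/3·26 = 32. Off path (the prototype), believing low-potential, it pays 26.
high-potential: no prototype nets 32; the prototype nets 26 − 1 = 25. high-potential stays.
low-potential: no prototype nets 32; the prototype nets 26 − 4 = 22. low-potential stays.
No type deviates, so pooling is sustained.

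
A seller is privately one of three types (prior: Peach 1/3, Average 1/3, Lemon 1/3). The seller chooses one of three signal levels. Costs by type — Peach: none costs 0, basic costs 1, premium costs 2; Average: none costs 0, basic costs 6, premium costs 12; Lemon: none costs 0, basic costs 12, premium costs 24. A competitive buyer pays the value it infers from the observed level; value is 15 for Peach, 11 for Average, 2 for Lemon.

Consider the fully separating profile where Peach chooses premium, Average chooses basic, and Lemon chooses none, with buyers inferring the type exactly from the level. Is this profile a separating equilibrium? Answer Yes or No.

Yes

Separating prices: premium → 15, basic → 11, none → 2.
Peach (assigned premium): none: 2 − 0 = 2; basic: 11 − 1 = 10; premium: 15 − 2 = 13. Peach stays.
Average (assigned basic): none: 2 − 0 = 2; basic: 11 − 6 = 5; premium: 15 − 12 = 3. Average stays.
Lemon (assigned none): none: 2 − 0 = 2; basic: 11 − 12 = -1; premium: 15 − 24 = -9. Lemon stays.
Every type prefers its assigned level; separation holds.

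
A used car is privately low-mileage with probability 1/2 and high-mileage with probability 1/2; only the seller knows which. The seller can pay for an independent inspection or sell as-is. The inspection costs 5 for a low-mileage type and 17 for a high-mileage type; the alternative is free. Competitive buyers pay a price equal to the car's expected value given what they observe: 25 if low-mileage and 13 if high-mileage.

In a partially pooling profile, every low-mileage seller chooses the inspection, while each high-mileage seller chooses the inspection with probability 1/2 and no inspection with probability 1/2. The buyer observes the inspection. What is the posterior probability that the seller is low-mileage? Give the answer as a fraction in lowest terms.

2/3

P(the inspection) = (1/2)·1 + (1/2)·(1/2) = 3/4.
By Bayes' rule, P(low-mileage | the inspection) = (1/2) / (3/4) = 2/3.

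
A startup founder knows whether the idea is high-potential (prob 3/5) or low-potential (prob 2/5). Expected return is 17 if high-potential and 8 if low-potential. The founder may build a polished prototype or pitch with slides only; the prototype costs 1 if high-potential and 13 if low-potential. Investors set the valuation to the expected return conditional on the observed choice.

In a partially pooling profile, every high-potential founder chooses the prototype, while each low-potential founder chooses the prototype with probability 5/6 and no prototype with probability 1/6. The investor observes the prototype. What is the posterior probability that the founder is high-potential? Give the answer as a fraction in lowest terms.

P(the prototype) = (3/5)·1 + (2/5)·(5/6) = 14/15.
By Bayes' rule, P(high-potential | the prototype) = (3/5) / (14/15) = 9/14.

9/14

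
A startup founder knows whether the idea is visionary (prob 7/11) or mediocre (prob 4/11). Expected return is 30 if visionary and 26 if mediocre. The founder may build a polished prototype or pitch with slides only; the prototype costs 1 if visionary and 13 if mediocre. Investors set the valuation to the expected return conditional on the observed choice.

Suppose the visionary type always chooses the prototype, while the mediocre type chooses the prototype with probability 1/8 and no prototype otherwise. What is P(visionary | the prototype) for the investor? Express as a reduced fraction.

14/15

P(the prototype) = (7/11)·1 + (4/11)·(1/8) = 15/22.
By Bayes' rule, P(visionary | the prototype) = (7/11) / (15/22) = 14/15.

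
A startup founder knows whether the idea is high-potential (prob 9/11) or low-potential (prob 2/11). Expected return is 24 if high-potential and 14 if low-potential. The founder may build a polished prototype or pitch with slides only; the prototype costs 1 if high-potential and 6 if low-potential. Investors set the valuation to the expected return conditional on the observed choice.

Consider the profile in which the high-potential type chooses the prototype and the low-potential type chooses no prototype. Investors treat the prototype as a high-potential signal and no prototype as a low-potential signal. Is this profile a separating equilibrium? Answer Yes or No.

No

Under these beliefs, the prototype earns valuation 24 and no prototype earns valuation 14.
high-potential: the prototype nets 24 − 1 = 23; no prototype nets 14. high-potential prefers the prototype.
low-potential: the prototype nets 24 − 6 = 18; no prototype nets 14. low-potential would deviate to the prototype.
low-potential has a profitable deviation, so the profile is not an equilibrium.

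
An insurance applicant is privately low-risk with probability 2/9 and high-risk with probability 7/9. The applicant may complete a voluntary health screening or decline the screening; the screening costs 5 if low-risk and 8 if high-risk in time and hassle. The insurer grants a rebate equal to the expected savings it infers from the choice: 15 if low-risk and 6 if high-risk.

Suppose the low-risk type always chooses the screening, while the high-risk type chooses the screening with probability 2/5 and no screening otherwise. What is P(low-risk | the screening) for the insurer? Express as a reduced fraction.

5/12

P(the screening) = (2/9)·1 + (7/9)·(2/5) = 8/15.
By Bayes' rule, P(low-risk | the screening) = (2/9) / (8/15) = 5/12.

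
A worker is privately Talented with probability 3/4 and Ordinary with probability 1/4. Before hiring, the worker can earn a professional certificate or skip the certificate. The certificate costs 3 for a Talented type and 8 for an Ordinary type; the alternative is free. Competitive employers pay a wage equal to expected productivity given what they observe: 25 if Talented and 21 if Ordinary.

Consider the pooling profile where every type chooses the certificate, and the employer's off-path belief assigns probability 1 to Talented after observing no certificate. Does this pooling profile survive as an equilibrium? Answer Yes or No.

No

On path, the employer holds the prior and pays 3/4·25 + 1/4·21 = 24. Off path (no certificate), believing Talented, it pays 25.
Talented: the certificate nets 24 − 3 = 21; no certificate nets 25. Talented would deviate.
Ordinary: the certificate nets 24 − 8 = 16; no certificate nets 25. Ordinary would deviate.
A type deviates, so pooling fails.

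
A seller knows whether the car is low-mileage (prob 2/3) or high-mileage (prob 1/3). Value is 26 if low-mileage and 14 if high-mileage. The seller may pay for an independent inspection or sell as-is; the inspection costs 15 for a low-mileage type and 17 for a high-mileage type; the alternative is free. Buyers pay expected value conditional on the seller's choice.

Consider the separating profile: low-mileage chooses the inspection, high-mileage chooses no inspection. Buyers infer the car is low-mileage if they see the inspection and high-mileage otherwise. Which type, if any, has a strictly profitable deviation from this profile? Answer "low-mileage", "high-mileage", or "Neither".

The inspection pays 26; no inspection pays 14.
low-mileage: assigned the inspection, nets 26 − 15 = 11; deviating to no inspection nets 14.
high-mileage: assigned no inspection, nets 14; deviating to the inspection nets 26 − 17 = 9.
The low-mileage type gains 3 by deviating.

low-mileage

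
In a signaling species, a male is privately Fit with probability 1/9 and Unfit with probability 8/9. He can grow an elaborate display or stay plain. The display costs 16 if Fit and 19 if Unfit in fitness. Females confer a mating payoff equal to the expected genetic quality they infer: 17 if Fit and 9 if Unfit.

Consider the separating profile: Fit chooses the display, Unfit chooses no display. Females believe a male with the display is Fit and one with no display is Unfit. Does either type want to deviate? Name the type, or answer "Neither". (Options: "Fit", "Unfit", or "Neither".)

Fit

The display pays 17; no display pays 9.
Fit: assigned the display, nets 17 − 16 = 1; deviating to no display nets 9.
Unfit: assigned no display, nets 9; deviating to the display nets 17 − 19 = -2.
The Fit type gains 8 by deviating.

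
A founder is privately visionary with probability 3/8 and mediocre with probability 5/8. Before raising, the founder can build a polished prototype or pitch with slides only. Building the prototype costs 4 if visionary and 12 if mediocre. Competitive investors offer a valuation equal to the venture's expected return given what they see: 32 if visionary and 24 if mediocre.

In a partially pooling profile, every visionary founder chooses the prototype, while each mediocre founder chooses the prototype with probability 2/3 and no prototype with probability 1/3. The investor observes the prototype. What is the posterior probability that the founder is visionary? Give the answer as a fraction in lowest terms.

9/19

P(the prototype) = (3/8)·1 + (5/8)·(2/3) = 19/24.
By Bayes' rule, P(visionary | the prototype) = (3/8) / (19/24) = 9/19.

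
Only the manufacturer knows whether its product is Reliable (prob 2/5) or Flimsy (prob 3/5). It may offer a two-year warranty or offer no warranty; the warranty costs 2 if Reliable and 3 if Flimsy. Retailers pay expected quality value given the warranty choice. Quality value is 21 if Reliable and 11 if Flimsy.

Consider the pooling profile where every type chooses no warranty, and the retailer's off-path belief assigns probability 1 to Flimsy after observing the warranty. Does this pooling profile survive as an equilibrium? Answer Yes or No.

On path, the retailer holds the prior and pays 2/5·21 + 3/5·11 = 15. Off path (the warranty), believing Flimsy, it pays 11.
Reliable: no warranty nets 15; the warranty nets 11 − 2 = 9. Reliable stays.
Flimsy: no warranty nets 15; the warranty nets 11 − 3 = 8. Flimsy stays.
No type deviates, so pooling is sustained.

Yes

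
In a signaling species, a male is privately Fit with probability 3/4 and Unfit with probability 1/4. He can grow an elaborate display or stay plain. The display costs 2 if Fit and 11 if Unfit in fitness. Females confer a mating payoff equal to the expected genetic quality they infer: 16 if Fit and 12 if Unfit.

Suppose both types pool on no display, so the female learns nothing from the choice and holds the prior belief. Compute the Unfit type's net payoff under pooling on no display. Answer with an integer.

15

Pooled mating payoff = 3/4·16 + 1/4·12 = 15.
Unfit pays no cost for no display, so net payoff = 15.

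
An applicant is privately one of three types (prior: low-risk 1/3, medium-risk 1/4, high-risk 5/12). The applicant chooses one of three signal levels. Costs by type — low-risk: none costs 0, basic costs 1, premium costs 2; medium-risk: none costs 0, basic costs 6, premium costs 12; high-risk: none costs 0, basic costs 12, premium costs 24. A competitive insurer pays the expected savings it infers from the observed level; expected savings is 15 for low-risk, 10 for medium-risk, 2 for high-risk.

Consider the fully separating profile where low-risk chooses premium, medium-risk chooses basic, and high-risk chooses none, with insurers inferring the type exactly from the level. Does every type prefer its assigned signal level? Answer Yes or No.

Separating rebates: premium → 15, basic → 10, none → 2.
low-risk (assigned premium): none: 2 − 0 = 2; basic: 10 − 1 = 9; premium: 15 − 2 = 13. low-risk stays.
medium-risk (assigned basic): none: 2 − 0 = 2; basic: 10 − 6 = 4; premium: 15 − 12 = 3. medium-risk stays.
high-risk (assigned none): none: 2 − 0 = 2; basic: 10 − 12 = -2; premium: 15 − 24 = -9. high-risk stays.
Every type prefers its assigned level; separation holds.

Yes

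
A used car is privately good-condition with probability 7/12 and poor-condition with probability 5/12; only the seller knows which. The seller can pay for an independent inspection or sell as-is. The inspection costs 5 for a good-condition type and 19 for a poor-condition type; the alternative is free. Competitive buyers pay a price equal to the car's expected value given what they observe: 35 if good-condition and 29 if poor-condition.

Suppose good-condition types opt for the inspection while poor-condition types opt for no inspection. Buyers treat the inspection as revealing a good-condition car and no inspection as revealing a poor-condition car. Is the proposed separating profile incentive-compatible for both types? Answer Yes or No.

Yes

Under these beliefs, the inspection earns price 35 and no inspection earns price 29.
good-condition: the inspection nets 35 − 5 = 30; no inspection nets 29. good-condition prefers the inspection.
poor-condition: the inspection nets 35 − 19 = 16; no inspection nets 29. poor-condition prefers no inspection.
Neither type deviates, so the separating profile is an equilibrium.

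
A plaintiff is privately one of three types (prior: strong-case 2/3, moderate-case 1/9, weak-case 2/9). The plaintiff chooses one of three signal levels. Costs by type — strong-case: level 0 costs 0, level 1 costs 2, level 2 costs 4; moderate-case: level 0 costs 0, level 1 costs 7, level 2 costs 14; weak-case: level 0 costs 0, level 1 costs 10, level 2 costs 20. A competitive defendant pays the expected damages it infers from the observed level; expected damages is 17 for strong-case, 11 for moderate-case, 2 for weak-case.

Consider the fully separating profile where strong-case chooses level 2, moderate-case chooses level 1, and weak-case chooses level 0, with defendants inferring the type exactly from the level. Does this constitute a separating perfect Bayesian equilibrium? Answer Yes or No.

Separating settlements: level 2 → 17, level 1 → 11, level 0 → 2.
strong-case (assigned level 2): level 0: 2 − 0 = 2; level 1: 11 − 2 = 9; level 2: 17 − 4 = 13. strong-case stays.
moderate-case (assigned level 1): level 0: 2 − 0 = 2; level 1: 11 − 7 = 4; level 2: 17 − 14 = 3. moderate-case stays.
weak-case (assigned level 0): level 0: 2 − 0 = 2; level 1: 11 − 10 = 1; level 2: 17 − 20 = -3. weak-case stays.
Every type prefers its assigned level; separation holds.

Yes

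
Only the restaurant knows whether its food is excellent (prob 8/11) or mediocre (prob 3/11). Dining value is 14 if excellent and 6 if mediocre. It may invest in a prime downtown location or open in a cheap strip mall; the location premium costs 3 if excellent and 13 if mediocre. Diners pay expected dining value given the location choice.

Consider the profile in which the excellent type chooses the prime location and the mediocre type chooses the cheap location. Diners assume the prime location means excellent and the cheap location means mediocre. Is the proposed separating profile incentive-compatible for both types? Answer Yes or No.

Yes

Under these beliefs, the prime location earns price premium 14 and the cheap location earns price premium 6.
excellent: the prime location nets 14 − 3 = 11; the cheap location nets 6. excellent prefers the prime location.
mediocre: the prime location nets 14 − 13 = 1; the cheap location nets 6. mediocre prefers the cheap location.
Neither type deviates, so the separating profile is an equilibrium.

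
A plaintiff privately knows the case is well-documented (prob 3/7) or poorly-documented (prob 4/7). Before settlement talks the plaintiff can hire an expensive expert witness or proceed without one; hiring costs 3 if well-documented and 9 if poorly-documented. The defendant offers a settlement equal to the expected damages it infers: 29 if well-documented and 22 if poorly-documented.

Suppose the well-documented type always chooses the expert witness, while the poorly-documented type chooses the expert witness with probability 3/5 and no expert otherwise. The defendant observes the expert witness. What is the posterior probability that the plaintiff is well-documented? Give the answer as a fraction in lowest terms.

5/9

P(the expert witness) = (3/7)·1 + (4/7)·(3/5) = 27/35.
By Bayes' rule, P(well-documented | the expert witness) = (3/7) / (27/35) = 5/9.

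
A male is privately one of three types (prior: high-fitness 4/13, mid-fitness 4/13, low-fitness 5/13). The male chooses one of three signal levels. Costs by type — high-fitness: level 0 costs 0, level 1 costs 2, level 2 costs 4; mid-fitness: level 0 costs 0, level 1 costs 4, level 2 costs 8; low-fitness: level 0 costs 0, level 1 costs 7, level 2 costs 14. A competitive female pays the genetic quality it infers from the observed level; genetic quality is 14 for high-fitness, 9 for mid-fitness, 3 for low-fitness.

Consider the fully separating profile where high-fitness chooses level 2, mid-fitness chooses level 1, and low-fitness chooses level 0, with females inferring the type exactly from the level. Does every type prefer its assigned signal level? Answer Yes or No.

Separating mating payoffs: level 2 → 14, level 1 → 9, level 0 → 3.
high-fitness (assigned level 2): level 0: 3 − 0 = 3; level 1: 9 − 2 = 7; level 2: 14 − 4 = 10. high-fitness stays.
mid-fitness (assigned level 1): level 0: 3 − 0 = 3; level 1: 9 − 4 = 5; level 2: 14 − 8 = 6. mid-fitness prefers level 2.
low-fitness (assigned level 0): level 0: 3 − 0 = 3; level 1: 9 − 7 = 2; level 2: 14 − 14 = 0. low-fitness stays.
At least one type deviates; the separating profile fails.

No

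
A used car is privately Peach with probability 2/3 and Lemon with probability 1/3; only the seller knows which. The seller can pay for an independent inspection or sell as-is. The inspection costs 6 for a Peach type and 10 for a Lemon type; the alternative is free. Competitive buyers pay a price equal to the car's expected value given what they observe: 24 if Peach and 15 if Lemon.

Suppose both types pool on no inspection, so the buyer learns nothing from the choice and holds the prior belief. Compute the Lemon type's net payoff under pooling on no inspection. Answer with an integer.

Pooled price = 2/3·24 + 1/3·15 = 21.
Lemon pays no cost for no inspection, so net payoff = 21.

21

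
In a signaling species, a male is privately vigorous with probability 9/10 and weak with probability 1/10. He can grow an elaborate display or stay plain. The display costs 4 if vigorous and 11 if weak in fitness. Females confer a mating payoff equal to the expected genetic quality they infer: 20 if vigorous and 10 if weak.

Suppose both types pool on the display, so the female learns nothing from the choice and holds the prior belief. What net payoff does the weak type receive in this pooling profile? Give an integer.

8

Pooled mating payoff = 9/10·20 + 1/10·10 = 19.
weak pays cost 11 for the display, so net payoff = 19 − 11 = 8.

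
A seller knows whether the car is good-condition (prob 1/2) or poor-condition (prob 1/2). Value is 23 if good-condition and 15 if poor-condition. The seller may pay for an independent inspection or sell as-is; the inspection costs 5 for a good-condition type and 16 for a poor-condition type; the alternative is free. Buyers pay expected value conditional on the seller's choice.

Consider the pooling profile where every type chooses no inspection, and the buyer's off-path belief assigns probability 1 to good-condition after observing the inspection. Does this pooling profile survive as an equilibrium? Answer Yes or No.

Yes

On path, the buyer holds the prior and pays 1/2·23 + 1/2·15 = 19. Off path (the inspection), believing good-condition, it pays 23.
good-condition: no inspection nets 19; the inspection nets 23 − 5 = 18. good-condition stays.
poor-condition: no inspection nets 19; the inspection nets 23 − 16 = 7. poor-condition stays.
No type deviates, so pooling is sustained.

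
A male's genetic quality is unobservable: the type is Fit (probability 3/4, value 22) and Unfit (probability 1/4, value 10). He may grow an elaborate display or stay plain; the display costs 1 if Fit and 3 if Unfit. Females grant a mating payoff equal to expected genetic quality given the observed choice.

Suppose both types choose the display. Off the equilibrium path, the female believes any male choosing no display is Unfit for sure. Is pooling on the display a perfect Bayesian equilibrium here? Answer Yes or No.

Yes

On path, the female holds the prior and pays 3/4·22 + 1/4·10 = 19. Off path (no display), believing Unfit, it pays 10.
Fit: the display nets 19 − 1 = 18; no display nets 10. Fit stays.
Unfit: the display nets 19 − 3 = 16; no display nets 10. Unfit stays.
No type deviates, so pooling is sustained.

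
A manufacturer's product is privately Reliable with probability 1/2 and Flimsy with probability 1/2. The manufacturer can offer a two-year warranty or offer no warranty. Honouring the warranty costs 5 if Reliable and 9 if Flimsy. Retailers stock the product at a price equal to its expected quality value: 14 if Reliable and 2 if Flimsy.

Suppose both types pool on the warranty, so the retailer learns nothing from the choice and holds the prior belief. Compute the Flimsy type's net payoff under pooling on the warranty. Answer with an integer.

-1

Pooled price = 1/2·14 + 1/2·2 = 8.
Flimsy pays cost 9 for the warranty, so net payoff = 8 − 9 = -1.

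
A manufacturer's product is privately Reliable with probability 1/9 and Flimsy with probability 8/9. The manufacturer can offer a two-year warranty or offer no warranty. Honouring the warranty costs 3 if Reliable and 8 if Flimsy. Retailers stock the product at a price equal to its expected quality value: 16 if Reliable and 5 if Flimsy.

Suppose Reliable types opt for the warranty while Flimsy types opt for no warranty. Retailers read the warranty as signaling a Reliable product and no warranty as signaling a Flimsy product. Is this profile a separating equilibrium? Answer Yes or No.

Under these beliefs, the warranty earns price 16 and no warranty earns price 5.
Reliable: the warranty nets 16 − 3 = 13; no warranty nets 5. Reliable prefers the warranty.
Flimsy: the warranty nets 16 − 8 = 8; no warranty nets 5. Flimsy would deviate to the warranty.
Flimsy has a profitable deviation, so the profile is not an equilibrium.

No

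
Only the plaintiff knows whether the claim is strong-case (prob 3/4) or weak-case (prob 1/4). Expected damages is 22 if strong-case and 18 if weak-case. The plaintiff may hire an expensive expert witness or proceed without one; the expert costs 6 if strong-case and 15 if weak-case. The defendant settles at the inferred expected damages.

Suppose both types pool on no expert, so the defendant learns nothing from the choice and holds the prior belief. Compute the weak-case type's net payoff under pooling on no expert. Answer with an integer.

21

Pooled settlement = 3/4·22 + 1/4·18 = 21.
weak-case pays no cost for no expert, so net payoff = 21.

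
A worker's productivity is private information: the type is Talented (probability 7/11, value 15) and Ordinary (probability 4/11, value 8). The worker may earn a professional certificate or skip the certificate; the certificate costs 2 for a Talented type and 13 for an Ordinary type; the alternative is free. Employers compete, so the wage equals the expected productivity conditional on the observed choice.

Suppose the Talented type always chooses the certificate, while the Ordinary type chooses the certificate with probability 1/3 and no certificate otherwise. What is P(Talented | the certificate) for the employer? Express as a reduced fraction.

21/25

P(the certificate) = (7/11)·1 + (4/11)·(1/3) = 25/33.
By Bayes' rule, P(Talented | the certificate) = (7/11) / (25/33) = 21/25.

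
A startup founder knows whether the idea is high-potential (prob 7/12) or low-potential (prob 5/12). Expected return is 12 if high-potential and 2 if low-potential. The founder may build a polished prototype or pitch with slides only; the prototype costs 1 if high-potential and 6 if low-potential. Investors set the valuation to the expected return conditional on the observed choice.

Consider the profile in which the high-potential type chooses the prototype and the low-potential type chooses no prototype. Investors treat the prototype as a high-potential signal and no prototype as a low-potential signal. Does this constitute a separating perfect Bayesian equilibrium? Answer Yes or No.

No

Under these beliefs, the prototype earns valuation 12 and no prototype earns valuation 2.
high-potential: the prototype nets 12 − 1 = 11; no prototype nets 2. high-potential prefers the prototype.
low-potential: the prototype nets 12 − 6 = 6; no prototype nets 2. low-potential would deviate to the prototype.
low-potential has a profitable deviation, so the profile is not an equilibrium.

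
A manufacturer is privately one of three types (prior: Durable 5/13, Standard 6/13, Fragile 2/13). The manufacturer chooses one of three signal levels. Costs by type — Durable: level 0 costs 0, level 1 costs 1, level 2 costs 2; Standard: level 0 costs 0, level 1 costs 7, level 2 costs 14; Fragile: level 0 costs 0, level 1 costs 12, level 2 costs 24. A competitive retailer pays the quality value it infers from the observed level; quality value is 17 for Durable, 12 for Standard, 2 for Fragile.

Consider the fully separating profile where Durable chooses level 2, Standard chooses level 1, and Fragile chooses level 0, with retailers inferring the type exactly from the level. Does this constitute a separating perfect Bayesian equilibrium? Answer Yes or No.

Yes

Separating prices: level 2 → 17, level 1 → 12, level 0 → 2.
Durable (assigned level 2): level 0: 2 − 0 = 2; level 1: 12 − 1 = 11; level 2: 17 − 2 = 15. Durable stays.
Standard (assigned level 1): level 0: 2 − 0 = 2; level 1: 12 − 7 = 5; level 2: 17 − 14 = 3. Standard stays.
Fragile (assigned level 0): level 0: 2 − 0 = 2; level 1: 12 − 12 = 0; level 2: 17 − 24 = -7. Fragile stays.
Every type prefers its assigned level; separation holds.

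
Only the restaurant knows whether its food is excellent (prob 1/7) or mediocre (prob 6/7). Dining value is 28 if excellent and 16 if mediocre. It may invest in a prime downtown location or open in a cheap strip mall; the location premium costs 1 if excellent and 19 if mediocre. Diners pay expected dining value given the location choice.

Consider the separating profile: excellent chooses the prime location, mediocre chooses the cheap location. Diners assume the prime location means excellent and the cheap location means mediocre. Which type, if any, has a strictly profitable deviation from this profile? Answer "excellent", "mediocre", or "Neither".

Neither

The prime location pays 28; the cheap location pays 16.
excellent: assigned the prime location, nets 28 − 1 = 27; deviating to the cheap location nets 16.
mediocre: assigned the cheap location, nets 16; deviating to the prime location nets 28 − 19 = 9.
Both types strictly prefer their assigned action; no profitable deviation.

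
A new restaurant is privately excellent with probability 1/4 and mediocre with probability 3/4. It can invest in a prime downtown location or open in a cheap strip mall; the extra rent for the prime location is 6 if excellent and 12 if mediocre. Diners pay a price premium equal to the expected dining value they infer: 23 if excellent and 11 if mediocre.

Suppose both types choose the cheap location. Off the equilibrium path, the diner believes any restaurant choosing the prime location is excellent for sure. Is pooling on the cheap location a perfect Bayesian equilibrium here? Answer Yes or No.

No

On path, the diner holds the prior and pays 1/4·23 + 3/4·11 = 14. Off path (the prime location), believing excellent, it pays 23.
excellent: the cheap location nets 14; the prime location nets 23 − 6 = 17. excellent would deviate.
mediocre: the cheap location nets 14; the prime location nets 23 − 12 = 11. mediocre stays.
A type deviates, so pooling fails.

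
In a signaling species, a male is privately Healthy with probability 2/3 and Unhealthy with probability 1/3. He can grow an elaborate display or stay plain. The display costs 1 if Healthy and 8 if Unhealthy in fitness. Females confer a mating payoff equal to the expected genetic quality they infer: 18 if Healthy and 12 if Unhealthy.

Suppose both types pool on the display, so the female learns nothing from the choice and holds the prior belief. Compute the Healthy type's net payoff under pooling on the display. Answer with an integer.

Pooled mating payoff = 2/3·18 + 1/3·12 = 16.
Healthy pays cost 1 for the display, so net payoff = 16 − 1 = 15.

15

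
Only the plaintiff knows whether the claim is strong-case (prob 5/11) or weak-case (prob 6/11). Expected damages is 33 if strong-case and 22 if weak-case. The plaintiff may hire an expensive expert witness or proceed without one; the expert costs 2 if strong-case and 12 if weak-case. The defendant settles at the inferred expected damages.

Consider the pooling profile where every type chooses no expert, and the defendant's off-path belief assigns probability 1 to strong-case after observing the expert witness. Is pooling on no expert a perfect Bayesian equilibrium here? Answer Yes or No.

On path, the defendant holds the prior and pays 5/11·33 + 6/11·22 = 27. Off path (the expert witness), believing strong-case, it pays 33.
strong-case: no expert nets 27; the expert witness nets 33 − 2 = 31. strong-case would deviate.
weak-case: no expert nets 27; the expert witness nets 33 − 12 = 21. weak-case stays.
A type deviates, so pooling fails.

No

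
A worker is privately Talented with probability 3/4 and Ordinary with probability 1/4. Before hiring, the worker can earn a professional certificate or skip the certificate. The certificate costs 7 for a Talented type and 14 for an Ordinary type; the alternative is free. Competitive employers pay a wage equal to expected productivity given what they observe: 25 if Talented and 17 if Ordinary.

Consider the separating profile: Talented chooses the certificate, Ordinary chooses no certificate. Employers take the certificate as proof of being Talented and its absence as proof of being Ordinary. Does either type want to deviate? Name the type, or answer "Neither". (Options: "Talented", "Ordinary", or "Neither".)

Neither

The certificate pays 25; no certificate pays 17.
Talented: assigned the certificate, nets 25 − 7 = 18; deviating to no certificate nets 17.
Ordinary: assigned no certificate, nets 17; deviating to the certificate nets 25 − 14 = 11.
Both types strictly prefer their assigned action; no profitable deviation.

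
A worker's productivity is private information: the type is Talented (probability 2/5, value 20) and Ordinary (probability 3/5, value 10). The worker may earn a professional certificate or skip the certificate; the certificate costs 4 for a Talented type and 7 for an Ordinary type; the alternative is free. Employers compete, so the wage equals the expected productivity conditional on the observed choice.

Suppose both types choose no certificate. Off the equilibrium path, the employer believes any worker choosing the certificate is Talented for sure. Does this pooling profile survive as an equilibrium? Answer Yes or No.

On path, the employer holds the prior and pays 2/5·20 + 3/5·10 = 14. Off path (the certificate), believing Talented, it pays 20.
Talented: no certificate nets 14; the certificate nets 20 − 4 = 16. Talented would deviate.
Ordinary: no certificate nets 14; the certificate nets 20 − 7 = 13. Ordinary stays.
A type deviates, so pooling fails.

No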